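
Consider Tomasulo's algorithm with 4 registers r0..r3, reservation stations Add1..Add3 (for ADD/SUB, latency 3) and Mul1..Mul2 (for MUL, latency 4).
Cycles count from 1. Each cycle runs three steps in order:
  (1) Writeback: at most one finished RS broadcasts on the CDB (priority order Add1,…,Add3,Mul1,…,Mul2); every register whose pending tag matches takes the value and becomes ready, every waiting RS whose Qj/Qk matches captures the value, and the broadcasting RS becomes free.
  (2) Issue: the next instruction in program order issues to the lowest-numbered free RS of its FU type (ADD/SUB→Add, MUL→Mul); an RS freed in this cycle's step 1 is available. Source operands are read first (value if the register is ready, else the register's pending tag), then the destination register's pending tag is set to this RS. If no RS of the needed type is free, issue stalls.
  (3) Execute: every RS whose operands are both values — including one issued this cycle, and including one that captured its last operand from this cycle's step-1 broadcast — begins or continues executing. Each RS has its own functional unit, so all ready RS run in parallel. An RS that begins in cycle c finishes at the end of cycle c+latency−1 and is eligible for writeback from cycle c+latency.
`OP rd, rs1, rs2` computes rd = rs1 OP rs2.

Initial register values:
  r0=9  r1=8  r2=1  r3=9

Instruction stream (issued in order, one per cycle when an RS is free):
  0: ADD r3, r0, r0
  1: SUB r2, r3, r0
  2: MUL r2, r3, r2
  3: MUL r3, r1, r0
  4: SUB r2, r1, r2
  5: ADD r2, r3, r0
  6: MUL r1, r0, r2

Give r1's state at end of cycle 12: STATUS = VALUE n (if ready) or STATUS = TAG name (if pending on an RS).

STATUS = TAG Mul2

  c1: issue ADD r3<-Add1  regs: r0:9,r1:8,r2:1,r3:Add1
  c2: issue SUB r2<-Add2  regs: r0:9,r1:8,r2:Add2,r3:Add1
  c3: issue MUL r2<-Mul1  regs: r0:9,r1:8,r2:Mul1,r3:Add1
  c4: CDB Add1=18; issue MUL r3<-Mul2  regs: r0:9,r1:8,r2:Mul1,r3:Mul2
  c5: issue SUB r2<-Add1  regs: r0:9,r1:8,r2:Add1,r3:Mul2
  c6: issue ADD r2<-Add3  regs: r0:9,r1:8,r2:Add3,r3:Mul2
  c7: CDB Add2=9; stall  regs: r0:9,r1:8,r2:Add3,r3:Mul2
  c8: CDB Mul2=72; issue MUL r1<-Mul2  regs: r0:9,r1:Mul2,r2:Add3,r3:72
  c9: -  regs: r0:9,r1:Mul2,r2:Add3,r3:72
  c10: -  regs: r0:9,r1:Mul2,r2:Add3,r3:72
  c11: CDB Add3=81  regs: r0:9,r1:Mul2,r2:81,r3:72
  c12: CDB Mul1=162  regs: r0:9,r1:Mul2,r2:81,r3:72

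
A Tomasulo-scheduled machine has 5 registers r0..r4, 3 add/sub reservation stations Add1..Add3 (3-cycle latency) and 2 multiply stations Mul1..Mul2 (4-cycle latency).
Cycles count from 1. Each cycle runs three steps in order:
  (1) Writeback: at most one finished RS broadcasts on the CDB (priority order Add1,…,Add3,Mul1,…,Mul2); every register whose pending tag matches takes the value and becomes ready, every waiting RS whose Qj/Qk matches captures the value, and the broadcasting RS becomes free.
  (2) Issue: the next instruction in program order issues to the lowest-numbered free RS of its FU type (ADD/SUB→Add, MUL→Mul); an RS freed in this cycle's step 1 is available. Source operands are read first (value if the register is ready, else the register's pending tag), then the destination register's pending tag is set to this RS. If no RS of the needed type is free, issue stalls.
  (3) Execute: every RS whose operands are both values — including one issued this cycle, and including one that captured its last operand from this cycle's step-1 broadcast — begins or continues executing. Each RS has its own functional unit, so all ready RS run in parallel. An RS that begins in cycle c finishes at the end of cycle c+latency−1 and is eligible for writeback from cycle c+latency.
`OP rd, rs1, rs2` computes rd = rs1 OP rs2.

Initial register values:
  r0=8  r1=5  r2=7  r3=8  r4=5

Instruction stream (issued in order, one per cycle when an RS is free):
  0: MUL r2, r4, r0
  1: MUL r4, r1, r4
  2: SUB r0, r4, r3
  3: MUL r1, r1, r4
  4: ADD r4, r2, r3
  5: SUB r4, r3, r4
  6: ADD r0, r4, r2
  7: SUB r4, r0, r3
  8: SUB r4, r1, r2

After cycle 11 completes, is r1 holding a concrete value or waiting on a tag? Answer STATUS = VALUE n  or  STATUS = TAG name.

STATUS = VALUE 125

cycle 1: issue MUL r2<-Mul1 // r0:8,r1:5,r2:Mul1,r3:8,r4:5
cycle 2: issue MUL r4<-Mul2 // r0:8,r1:5,r2:Mul1,r3:8,r4:Mul2
cycle 3: issue SUB r0<-Add1 // r0:Add1,r1:5,r2:Mul1,r3:8,r4:Mul2
cycle 4: stall // r0:Add1,r1:5,r2:Mul1,r3:8,r4:Mul2
cycle 5: CDB Mul1=40; issue MUL r1<-Mul1 // r0:Add1,r1:Mul1,r2:40,r3:8,r4:Mul2
cycle 6: CDB Mul2=25; issue ADD r4<-Add2 // r0:Add1,r1:Mul1,r2:40,r3:8,r4:Add2
cycle 7: issue SUB r4<-Add3 // r0:Add1,r1:Mul1,r2:40,r3:8,r4:Add3
cycle 8: stall // r0:Add1,r1:Mul1,r2:40,r3:8,r4:Add3
cycle 9: CDB Add1=17; issue ADD r0<-Add1 // r0:Add1,r1:Mul1,r2:40,r3:8,r4:Add3
cycle 10: CDB Add2=48; issue SUB r4<-Add2 // r0:Add1,r1:Mul1,r2:40,r3:8,r4:Add2
cycle 11: CDB Mul1=125; stall // r0:Add1,r1:125,r2:40,r3:8,r4:Add2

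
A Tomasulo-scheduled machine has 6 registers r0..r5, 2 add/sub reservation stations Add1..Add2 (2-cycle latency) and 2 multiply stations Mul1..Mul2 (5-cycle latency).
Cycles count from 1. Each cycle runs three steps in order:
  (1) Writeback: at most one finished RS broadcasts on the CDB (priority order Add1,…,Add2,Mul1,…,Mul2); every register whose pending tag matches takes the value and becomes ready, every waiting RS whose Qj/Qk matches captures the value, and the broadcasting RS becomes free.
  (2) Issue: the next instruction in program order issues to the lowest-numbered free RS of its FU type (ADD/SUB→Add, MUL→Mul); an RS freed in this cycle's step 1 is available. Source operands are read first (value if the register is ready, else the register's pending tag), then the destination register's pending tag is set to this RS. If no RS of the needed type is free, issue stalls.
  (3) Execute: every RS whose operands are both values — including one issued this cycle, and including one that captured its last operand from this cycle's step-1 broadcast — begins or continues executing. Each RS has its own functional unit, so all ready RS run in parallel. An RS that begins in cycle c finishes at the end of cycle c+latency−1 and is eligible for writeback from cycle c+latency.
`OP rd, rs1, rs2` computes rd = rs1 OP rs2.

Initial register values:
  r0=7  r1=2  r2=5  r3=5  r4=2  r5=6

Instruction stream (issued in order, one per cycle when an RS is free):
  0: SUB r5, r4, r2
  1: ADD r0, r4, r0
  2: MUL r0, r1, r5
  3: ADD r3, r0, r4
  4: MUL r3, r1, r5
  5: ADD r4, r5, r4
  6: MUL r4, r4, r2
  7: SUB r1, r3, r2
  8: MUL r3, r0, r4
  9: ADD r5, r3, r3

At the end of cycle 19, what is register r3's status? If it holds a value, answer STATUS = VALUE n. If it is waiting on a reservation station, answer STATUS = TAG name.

STATUS = VALUE 30

c1: issue SUB r5<-Add1 | r0:7,r1:2,r2:5,r3:5,r4:2,r5:Add1
c2: issue ADD r0<-Add2 | r0:Add2,r1:2,r2:5,r3:5,r4:2,r5:Add1
c3: CDB Add1=-3; issue MUL r0<-Mul1 | r0:Mul1,r1:2,r2:5,r3:5,r4:2,r5:-3
c4: CDB Add2=9; issue ADD r3<-Add1 | r0:Mul1,r1:2,r2:5,r3:Add1,r4:2,r5:-3
c5: issue MUL r3<-Mul2 | r0:Mul1,r1:2,r2:5,r3:Mul2,r4:2,r5:-3
c6: issue ADD r4<-Add2 | r0:Mul1,r1:2,r2:5,r3:Mul2,r4:Add2,r5:-3
c7: stall | r0:Mul1,r1:2,r2:5,r3:Mul2,r4:Add2,r5:-3
c8: CDB Add2=-1; stall | r0:Mul1,r1:2,r2:5,r3:Mul2,r4:-1,r5:-3
c9: CDB Mul1=-6; issue MUL r4<-Mul1 | r0:-6,r1:2,r2:5,r3:Mul2,r4:Mul1,r5:-3
c10: CDB Mul2=-6; issue SUB r1<-Add2 | r0:-6,r1:Add2,r2:5,r3:-6,r4:Mul1,r5:-3
c11: CDB Add1=-4; issue MUL r3<-Mul2 | r0:-6,r1:Add2,r2:5,r3:Mul2,r4:Mul1,r5:-3
c12: CDB Add2=-11; issue ADD r5<-Add1 | r0:-6,r1:-11,r2:5,r3:Mul2,r4:Mul1,r5:Add1
c13: - | r0:-6,r1:-11,r2:5,r3:Mul2,r4:Mul1,r5:Add1
c14: CDB Mul1=-5 | r0:-6,r1:-11,r2:5,r3:Mul2,r4:-5,r5:Add1
c15: - | r0:-6,r1:-11,r2:5,r3:Mul2,r4:-5,r5:Add1
c16: - | r0:-6,r1:-11,r2:5,r3:Mul2,r4:-5,r5:Add1
c17: - | r0:-6,r1:-11,r2:5,r3:Mul2,r4:-5,r5:Add1
c18: - | r0:-6,r1:-11,r2:5,r3:Mul2,r4:-5,r5:Add1
c19: CDB Mul2=30 | r0:-6,r1:-11,r2:5,r3:30,r4:-5,r5:Add1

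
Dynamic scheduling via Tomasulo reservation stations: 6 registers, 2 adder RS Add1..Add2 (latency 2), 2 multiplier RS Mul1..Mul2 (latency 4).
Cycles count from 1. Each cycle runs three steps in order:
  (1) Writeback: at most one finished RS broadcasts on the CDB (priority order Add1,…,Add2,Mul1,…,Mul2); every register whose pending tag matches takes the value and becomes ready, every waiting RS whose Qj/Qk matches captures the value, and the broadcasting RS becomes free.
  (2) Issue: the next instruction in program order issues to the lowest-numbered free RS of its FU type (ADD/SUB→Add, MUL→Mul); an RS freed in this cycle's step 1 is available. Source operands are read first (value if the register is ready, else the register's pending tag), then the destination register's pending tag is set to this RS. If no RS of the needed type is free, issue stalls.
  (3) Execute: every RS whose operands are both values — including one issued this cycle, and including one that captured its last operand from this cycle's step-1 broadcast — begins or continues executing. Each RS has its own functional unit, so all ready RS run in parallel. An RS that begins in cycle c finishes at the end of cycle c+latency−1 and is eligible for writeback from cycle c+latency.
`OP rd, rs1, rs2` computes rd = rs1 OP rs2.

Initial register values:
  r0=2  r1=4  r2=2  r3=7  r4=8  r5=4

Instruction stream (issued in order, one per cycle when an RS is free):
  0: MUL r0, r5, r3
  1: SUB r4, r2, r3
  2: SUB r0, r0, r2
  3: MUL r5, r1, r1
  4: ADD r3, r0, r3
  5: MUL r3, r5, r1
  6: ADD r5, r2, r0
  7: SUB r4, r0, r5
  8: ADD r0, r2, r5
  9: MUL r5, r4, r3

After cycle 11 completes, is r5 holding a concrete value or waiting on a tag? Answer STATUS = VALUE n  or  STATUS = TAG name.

  c1: issue MUL r0<-Mul1  regs: r0:Mul1,r1:4,r2:2,r3:7,r4:8,r5:4
  c2: issue SUB r4<-Add1  regs: r0:Mul1,r1:4,r2:2,r3:7,r4:Add1,r5:4
  c3: issue SUB r0<-Add2  regs: r0:Add2,r1:4,r2:2,r3:7,r4:Add1,r5:4
  c4: CDB Add1=-5; issue MUL r5<-Mul2  regs: r0:Add2,r1:4,r2:2,r3:7,r4:-5,r5:Mul2
  c5: CDB Mul1=28; issue ADD r3<-Add1  regs: r0:Add2,r1:4,r2:2,r3:Add1,r4:-5,r5:Mul2
  c6: issue MUL r3<-Mul1  regs: r0:Add2,r1:4,r2:2,r3:Mul1,r4:-5,r5:Mul2
  c7: CDB Add2=26; issue ADD r5<-Add2  regs: r0:26,r1:4,r2:2,r3:Mul1,r4:-5,r5:Add2
  c8: CDB Mul2=16; stall  regs: r0:26,r1:4,r2:2,r3:Mul1,r4:-5,r5:Add2
  c9: CDB Add1=33; issue SUB r4<-Add1  regs: r0:26,r1:4,r2:2,r3:Mul1,r4:Add1,r5:Add2
  c10: CDB Add2=28; issue ADD r0<-Add2  regs: r0:Add2,r1:4,r2:2,r3:Mul1,r4:Add1,r5:28
  c11: issue MUL r5<-Mul2  regs: r0:Add2,r1:4,r2:2,r3:Mul1,r4:Add1,r5:Mul2

STATUS = TAG Mul2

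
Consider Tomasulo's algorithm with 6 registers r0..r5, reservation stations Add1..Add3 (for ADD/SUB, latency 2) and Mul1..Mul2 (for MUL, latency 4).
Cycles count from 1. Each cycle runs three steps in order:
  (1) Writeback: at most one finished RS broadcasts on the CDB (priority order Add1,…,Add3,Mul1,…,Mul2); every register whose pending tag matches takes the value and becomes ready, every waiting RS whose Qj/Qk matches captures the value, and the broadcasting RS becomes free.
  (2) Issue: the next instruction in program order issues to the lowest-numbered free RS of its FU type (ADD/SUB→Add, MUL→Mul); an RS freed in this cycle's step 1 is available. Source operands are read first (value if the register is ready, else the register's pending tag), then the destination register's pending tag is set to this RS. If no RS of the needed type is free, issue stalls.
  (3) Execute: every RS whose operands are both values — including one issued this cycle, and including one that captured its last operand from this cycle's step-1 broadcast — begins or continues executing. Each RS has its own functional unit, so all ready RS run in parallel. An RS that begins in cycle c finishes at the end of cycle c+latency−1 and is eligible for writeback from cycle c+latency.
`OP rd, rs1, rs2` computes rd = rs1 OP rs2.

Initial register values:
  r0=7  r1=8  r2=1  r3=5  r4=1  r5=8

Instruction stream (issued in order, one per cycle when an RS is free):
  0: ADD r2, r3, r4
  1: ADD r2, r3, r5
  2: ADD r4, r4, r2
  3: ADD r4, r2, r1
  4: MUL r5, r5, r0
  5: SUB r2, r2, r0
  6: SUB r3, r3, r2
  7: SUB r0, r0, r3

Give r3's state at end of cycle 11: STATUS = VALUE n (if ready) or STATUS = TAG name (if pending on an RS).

STATUS = VALUE -1

c1: issue ADD r2<-Add1 | r0:7,r1:8,r2:Add1,r3:5,r4:1,r5:8
c2: issue ADD r2<-Add2 | r0:7,r1:8,r2:Add2,r3:5,r4:1,r5:8
c3: CDB Add1=6; issue ADD r4<-Add1 | r0:7,r1:8,r2:Add2,r3:5,r4:Add1,r5:8
c4: CDB Add2=13; issue ADD r4<-Add2 | r0:7,r1:8,r2:13,r3:5,r4:Add2,r5:8
c5: issue MUL r5<-Mul1 | r0:7,r1:8,r2:13,r3:5,r4:Add2,r5:Mul1
c6: CDB Add1=14; issue SUB r2<-Add1 | r0:7,r1:8,r2:Add1,r3:5,r4:Add2,r5:Mul1
c7: CDB Add2=21; issue SUB r3<-Add2 | r0:7,r1:8,r2:Add1,r3:Add2,r4:21,r5:Mul1
c8: CDB Add1=6; issue SUB r0<-Add1 | r0:Add1,r1:8,r2:6,r3:Add2,r4:21,r5:Mul1
c9: CDB Mul1=56 | r0:Add1,r1:8,r2:6,r3:Add2,r4:21,r5:56
c10: CDB Add2=-1 | r0:Add1,r1:8,r2:6,r3:-1,r4:21,r5:56
c11: - | r0:Add1,r1:8,r2:6,r3:-1,r4:21,r5:56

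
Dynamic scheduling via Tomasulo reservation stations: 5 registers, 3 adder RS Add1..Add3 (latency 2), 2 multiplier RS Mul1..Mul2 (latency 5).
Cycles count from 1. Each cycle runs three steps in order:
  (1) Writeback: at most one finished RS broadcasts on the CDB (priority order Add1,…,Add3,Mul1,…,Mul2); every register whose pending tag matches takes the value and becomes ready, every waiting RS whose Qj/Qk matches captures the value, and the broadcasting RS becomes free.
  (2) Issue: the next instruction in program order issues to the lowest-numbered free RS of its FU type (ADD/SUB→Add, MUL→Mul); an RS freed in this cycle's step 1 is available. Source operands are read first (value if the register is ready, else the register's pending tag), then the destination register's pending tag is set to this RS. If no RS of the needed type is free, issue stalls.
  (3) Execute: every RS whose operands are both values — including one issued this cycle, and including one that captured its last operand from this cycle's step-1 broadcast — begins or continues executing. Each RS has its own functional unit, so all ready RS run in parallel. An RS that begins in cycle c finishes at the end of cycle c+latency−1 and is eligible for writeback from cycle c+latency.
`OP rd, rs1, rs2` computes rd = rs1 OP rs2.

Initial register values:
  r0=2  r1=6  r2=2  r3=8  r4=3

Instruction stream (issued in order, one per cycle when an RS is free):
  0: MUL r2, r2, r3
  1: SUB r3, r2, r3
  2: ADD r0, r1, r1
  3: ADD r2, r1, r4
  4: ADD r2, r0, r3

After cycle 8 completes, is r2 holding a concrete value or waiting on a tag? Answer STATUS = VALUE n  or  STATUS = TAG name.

c1: issue MUL r2<-Mul1 | r0:2,r1:6,r2:Mul1,r3:8,r4:3
c2: issue SUB r3<-Add1 | r0:2,r1:6,r2:Mul1,r3:Add1,r4:3
c3: issue ADD r0<-Add2 | r0:Add2,r1:6,r2:Mul1,r3:Add1,r4:3
c4: issue ADD r2<-Add3 | r0:Add2,r1:6,r2:Add3,r3:Add1,r4:3
c5: CDB Add2=12; issue ADD r2<-Add2 | r0:12,r1:6,r2:Add2,r3:Add1,r4:3
c6: CDB Add3=9 | r0:12,r1:6,r2:Add2,r3:Add1,r4:3
c7: CDB Mul1=16 | r0:12,r1:6,r2:Add2,r3:Add1,r4:3
c8: - | r0:12,r1:6,r2:Add2,r3:Add1,r4:3

STATUS = TAG Add2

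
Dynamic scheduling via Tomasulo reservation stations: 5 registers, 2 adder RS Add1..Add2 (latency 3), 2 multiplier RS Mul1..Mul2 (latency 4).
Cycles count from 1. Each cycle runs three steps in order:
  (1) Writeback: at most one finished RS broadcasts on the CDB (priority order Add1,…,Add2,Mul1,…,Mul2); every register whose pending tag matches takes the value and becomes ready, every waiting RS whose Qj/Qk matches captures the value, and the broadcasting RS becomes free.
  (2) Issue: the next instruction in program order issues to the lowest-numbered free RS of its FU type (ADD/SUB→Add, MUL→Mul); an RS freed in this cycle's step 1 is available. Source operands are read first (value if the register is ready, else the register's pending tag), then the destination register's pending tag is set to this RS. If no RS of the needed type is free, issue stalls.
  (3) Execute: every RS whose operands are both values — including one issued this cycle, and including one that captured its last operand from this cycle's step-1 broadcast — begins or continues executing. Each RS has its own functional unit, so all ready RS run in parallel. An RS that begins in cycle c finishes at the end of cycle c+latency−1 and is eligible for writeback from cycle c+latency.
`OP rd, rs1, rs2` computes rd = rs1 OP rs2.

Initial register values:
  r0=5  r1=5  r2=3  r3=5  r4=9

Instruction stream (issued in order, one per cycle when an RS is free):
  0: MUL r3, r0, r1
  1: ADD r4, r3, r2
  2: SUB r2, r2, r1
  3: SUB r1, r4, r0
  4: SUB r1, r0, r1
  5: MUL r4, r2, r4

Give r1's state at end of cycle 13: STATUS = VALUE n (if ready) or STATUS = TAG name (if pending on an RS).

STATUS = TAG Add1

c1: issue MUL r3<-Mul1 | r0:5,r1:5,r2:3,r3:Mul1,r4:9
c2: issue ADD r4<-Add1 | r0:5,r1:5,r2:3,r3:Mul1,r4:Add1
c3: issue SUB r2<-Add2 | r0:5,r1:5,r2:Add2,r3:Mul1,r4:Add1
c4: stall | r0:5,r1:5,r2:Add2,r3:Mul1,r4:Add1
c5: CDB Mul1=25; stall | r0:5,r1:5,r2:Add2,r3:25,r4:Add1
c6: CDB Add2=-2; issue SUB r1<-Add2 | r0:5,r1:Add2,r2:-2,r3:25,r4:Add1
c7: stall | r0:5,r1:Add2,r2:-2,r3:25,r4:Add1
c8: CDB Add1=28; issue SUB r1<-Add1 | r0:5,r1:Add1,r2:-2,r3:25,r4:28
c9: issue MUL r4<-Mul1 | r0:5,r1:Add1,r2:-2,r3:25,r4:Mul1
c10: - | r0:5,r1:Add1,r2:-2,r3:25,r4:Mul1
c11: CDB Add2=23 | r0:5,r1:Add1,r2:-2,r3:25,r4:Mul1
c12: - | r0:5,r1:Add1,r2:-2,r3:25,r4:Mul1
c13: CDB Mul1=-56 | r0:5,r1:Add1,r2:-2,r3:25,r4:-56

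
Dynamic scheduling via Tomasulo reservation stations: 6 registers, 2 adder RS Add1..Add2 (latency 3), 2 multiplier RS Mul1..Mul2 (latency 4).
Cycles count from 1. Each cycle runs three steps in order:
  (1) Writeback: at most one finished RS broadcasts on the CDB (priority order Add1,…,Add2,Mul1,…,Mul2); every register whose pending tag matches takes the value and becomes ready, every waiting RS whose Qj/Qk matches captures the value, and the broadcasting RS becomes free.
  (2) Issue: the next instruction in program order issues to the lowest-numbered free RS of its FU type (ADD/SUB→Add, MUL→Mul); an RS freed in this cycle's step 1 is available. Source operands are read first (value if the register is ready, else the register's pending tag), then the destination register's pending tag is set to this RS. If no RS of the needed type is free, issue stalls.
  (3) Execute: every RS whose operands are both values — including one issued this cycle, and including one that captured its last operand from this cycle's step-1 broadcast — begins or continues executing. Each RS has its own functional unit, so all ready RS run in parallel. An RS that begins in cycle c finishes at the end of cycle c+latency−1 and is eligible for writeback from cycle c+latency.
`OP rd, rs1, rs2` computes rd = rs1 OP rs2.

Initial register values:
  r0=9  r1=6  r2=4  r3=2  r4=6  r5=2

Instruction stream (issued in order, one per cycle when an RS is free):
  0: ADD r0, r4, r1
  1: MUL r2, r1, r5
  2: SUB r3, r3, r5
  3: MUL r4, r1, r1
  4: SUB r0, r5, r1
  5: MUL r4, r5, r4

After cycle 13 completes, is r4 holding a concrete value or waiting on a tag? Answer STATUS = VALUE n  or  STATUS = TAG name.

  c1: issue ADD r0<-Add1  regs: r0:Add1,r1:6,r2:4,r3:2,r4:6,r5:2
  c2: issue MUL r2<-Mul1  regs: r0:Add1,r1:6,r2:Mul1,r3:2,r4:6,r5:2
  c3: issue SUB r3<-Add2  regs: r0:Add1,r1:6,r2:Mul1,r3:Add2,r4:6,r5:2
  c4: CDB Add1=12; issue MUL r4<-Mul2  regs: r0:12,r1:6,r2:Mul1,r3:Add2,r4:Mul2,r5:2
  c5: issue SUB r0<-Add1  regs: r0:Add1,r1:6,r2:Mul1,r3:Add2,r4:Mul2,r5:2
  c6: CDB Add2=0; stall  regs: r0:Add1,r1:6,r2:Mul1,r3:0,r4:Mul2,r5:2
  c7: CDB Mul1=12; issue MUL r4<-Mul1  regs: r0:Add1,r1:6,r2:12,r3:0,r4:Mul1,r5:2
  c8: CDB Add1=-4  regs: r0:-4,r1:6,r2:12,r3:0,r4:Mul1,r5:2
  c9: CDB Mul2=36  regs: r0:-4,r1:6,r2:12,r3:0,r4:Mul1,r5:2
  c10: -  regs: r0:-4,r1:6,r2:12,r3:0,r4:Mul1,r5:2
  c11: -  regs: r0:-4,r1:6,r2:12,r3:0,r4:Mul1,r5:2
  c12: -  regs: r0:-4,r1:6,r2:12,r3:0,r4:Mul1,r5:2
  c13: CDB Mul1=72  regs: r0:-4,r1:6,r2:12,r3:0,r4:72,r5:2

STATUS = VALUE 72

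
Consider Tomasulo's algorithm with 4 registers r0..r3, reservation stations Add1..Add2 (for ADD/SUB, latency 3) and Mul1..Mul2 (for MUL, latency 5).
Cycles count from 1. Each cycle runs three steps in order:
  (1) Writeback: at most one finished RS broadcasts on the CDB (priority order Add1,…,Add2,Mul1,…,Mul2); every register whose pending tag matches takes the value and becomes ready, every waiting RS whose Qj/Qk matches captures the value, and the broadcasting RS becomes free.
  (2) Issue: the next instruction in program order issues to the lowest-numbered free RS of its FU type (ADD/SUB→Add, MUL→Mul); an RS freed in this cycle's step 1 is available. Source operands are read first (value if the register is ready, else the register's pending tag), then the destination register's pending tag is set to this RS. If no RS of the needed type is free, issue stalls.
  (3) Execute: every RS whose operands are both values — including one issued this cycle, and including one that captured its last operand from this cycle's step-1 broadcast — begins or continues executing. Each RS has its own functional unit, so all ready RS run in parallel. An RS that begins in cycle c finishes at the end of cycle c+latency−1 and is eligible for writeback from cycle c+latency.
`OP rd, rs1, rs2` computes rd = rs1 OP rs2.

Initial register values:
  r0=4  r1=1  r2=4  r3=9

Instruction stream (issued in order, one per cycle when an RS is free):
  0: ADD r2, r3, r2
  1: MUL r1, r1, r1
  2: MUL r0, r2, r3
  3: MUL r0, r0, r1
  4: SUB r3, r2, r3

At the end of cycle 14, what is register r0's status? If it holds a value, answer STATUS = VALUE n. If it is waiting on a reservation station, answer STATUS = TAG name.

c1: issue ADD r2<-Add1 | r0:4,r1:1,r2:Add1,r3:9
c2: issue MUL r1<-Mul1 | r0:4,r1:Mul1,r2:Add1,r3:9
c3: issue MUL r0<-Mul2 | r0:Mul2,r1:Mul1,r2:Add1,r3:9
c4: CDB Add1=13; stall | r0:Mul2,r1:Mul1,r2:13,r3:9
c5: stall | r0:Mul2,r1:Mul1,r2:13,r3:9
c6: stall | r0:Mul2,r1:Mul1,r2:13,r3:9
c7: CDB Mul1=1; issue MUL r0<-Mul1 | r0:Mul1,r1:1,r2:13,r3:9
c8: issue SUB r3<-Add1 | r0:Mul1,r1:1,r2:13,r3:Add1
c9: CDB Mul2=117 | r0:Mul1,r1:1,r2:13,r3:Add1
c10: - | r0:Mul1,r1:1,r2:13,r3:Add1
c11: CDB Add1=4 | r0:Mul1,r1:1,r2:13,r3:4
c12: - | r0:Mul1,r1:1,r2:13,r3:4
c13: - | r0:Mul1,r1:1,r2:13,r3:4
c14: CDB Mul1=117 | r0:117,r1:1,r2:13,r3:4

STATUS = VALUE 117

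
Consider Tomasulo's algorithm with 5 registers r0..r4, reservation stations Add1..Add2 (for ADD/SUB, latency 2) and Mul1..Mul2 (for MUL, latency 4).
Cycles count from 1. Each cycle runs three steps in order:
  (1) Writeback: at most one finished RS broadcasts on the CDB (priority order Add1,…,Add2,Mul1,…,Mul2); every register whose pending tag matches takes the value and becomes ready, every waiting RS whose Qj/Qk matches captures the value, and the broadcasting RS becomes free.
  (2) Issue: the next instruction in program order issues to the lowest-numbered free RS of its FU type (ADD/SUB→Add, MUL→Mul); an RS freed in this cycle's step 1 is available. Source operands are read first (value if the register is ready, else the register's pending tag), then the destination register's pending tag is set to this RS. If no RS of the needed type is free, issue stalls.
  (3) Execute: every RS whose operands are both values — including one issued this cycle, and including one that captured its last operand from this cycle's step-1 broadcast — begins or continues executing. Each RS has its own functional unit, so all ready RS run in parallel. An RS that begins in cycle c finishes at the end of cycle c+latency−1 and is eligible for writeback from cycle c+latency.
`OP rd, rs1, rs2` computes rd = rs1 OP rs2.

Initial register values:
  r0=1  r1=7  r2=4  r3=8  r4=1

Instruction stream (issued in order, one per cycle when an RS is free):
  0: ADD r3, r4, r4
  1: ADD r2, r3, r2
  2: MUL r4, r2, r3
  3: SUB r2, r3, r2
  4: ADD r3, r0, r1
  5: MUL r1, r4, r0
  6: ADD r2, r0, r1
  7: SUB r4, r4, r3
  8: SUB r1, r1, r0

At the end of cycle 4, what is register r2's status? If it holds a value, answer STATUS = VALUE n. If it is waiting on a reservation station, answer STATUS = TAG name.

STATUS = TAG Add1

c1: issue ADD r3<-Add1 | r0:1,r1:7,r2:4,r3:Add1,r4:1
c2: issue ADD r2<-Add2 | r0:1,r1:7,r2:Add2,r3:Add1,r4:1
c3: CDB Add1=2; issue MUL r4<-Mul1 | r0:1,r1:7,r2:Add2,r3:2,r4:Mul1
c4: issue SUB r2<-Add1 | r0:1,r1:7,r2:Add1,r3:2,r4:Mul1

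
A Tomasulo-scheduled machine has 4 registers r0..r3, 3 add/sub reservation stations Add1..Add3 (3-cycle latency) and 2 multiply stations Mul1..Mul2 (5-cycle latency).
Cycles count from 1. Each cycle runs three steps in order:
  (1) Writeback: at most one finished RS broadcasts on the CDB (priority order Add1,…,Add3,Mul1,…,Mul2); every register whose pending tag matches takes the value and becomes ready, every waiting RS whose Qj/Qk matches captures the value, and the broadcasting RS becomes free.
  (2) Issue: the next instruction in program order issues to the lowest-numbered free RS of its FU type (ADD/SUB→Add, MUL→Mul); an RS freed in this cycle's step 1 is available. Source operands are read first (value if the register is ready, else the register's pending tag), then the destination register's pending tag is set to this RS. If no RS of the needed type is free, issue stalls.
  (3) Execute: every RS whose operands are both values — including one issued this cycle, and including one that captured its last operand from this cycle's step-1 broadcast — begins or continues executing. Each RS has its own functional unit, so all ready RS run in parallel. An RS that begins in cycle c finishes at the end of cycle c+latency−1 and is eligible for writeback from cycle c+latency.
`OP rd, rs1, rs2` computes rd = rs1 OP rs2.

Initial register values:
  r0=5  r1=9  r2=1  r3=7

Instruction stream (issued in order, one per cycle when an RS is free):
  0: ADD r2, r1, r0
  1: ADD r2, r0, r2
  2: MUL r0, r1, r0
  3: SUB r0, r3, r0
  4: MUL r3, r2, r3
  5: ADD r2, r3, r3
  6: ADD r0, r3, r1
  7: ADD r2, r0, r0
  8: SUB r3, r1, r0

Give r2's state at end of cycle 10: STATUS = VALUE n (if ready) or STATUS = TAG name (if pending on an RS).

  c1: issue ADD r2<-Add1  regs: r0:5,r1:9,r2:Add1,r3:7
  c2: issue ADD r2<-Add2  regs: r0:5,r1:9,r2:Add2,r3:7
  c3: issue MUL r0<-Mul1  regs: r0:Mul1,r1:9,r2:Add2,r3:7
  c4: CDB Add1=14; issue SUB r0<-Add1  regs: r0:Add1,r1:9,r2:Add2,r3:7
  c5: issue MUL r3<-Mul2  regs: r0:Add1,r1:9,r2:Add2,r3:Mul2
  c6: issue ADD r2<-Add3  regs: r0:Add1,r1:9,r2:Add3,r3:Mul2
  c7: CDB Add2=19; issue ADD r0<-Add2  regs: r0:Add2,r1:9,r2:Add3,r3:Mul2
  c8: CDB Mul1=45; stall  regs: r0:Add2,r1:9,r2:Add3,r3:Mul2
  c9: stall  regs: r0:Add2,r1:9,r2:Add3,r3:Mul2
  c10: stall  regs: r0:Add2,r1:9,r2:Add3,r3:Mul2

STATUS = TAG Add3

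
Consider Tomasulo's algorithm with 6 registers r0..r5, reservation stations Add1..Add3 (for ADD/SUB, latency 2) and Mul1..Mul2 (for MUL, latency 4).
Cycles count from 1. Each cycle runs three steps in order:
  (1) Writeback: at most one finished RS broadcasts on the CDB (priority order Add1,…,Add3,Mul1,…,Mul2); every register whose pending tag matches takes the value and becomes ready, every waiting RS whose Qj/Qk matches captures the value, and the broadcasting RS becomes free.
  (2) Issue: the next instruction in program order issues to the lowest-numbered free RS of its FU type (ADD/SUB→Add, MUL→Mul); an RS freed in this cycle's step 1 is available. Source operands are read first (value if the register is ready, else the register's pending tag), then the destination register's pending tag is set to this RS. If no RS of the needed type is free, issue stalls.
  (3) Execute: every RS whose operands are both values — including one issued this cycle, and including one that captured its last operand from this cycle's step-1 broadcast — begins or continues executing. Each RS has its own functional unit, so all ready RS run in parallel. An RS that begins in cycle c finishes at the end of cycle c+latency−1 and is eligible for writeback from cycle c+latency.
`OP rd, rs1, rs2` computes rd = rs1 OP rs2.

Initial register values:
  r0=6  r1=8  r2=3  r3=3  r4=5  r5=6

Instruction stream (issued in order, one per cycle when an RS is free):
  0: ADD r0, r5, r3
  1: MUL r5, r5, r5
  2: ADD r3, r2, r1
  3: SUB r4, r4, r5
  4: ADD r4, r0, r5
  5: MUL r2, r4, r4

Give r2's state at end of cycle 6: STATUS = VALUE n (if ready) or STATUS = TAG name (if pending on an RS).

  c1: issue ADD r0<-Add1  regs: r0:Add1,r1:8,r2:3,r3:3,r4:5,r5:6
  c2: issue MUL r5<-Mul1  regs: r0:Add1,r1:8,r2:3,r3:3,r4:5,r5:Mul1
  c3: CDB Add1=9; issue ADD r3<-Add1  regs: r0:9,r1:8,r2:3,r3:Add1,r4:5,r5:Mul1
  c4: issue SUB r4<-Add2  regs: r0:9,r1:8,r2:3,r3:Add1,r4:Add2,r5:Mul1
  c5: CDB Add1=11; issue ADD r4<-Add1  regs: r0:9,r1:8,r2:3,r3:11,r4:Add1,r5:Mul1
  c6: CDB Mul1=36; issue MUL r2<-Mul1  regs: r0:9,r1:8,r2:Mul1,r3:11,r4:Add1,r5:36

STATUS = TAG Mul1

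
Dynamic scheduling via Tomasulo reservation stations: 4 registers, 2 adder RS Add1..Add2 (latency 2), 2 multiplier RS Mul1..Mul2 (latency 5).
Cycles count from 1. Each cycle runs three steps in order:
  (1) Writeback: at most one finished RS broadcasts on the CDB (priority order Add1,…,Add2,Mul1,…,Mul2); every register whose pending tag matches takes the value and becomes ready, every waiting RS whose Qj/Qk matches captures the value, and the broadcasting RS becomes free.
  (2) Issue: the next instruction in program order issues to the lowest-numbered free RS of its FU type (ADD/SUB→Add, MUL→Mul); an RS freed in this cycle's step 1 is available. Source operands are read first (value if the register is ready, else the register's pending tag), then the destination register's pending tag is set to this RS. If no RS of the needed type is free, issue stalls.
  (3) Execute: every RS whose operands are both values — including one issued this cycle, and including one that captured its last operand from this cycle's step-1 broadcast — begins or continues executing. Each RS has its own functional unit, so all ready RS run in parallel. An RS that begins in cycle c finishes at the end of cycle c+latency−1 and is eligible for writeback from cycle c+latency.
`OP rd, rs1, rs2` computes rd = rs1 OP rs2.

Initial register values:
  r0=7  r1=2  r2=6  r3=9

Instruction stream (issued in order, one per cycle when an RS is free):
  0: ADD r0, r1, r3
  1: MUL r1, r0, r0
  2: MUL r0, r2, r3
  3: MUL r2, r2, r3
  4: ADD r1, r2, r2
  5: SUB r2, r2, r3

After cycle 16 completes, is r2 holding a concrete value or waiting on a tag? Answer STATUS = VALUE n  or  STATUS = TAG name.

STATUS = VALUE 45

  c1: issue ADD r0<-Add1  regs: r0:Add1,r1:2,r2:6,r3:9
  c2: issue MUL r1<-Mul1  regs: r0:Add1,r1:Mul1,r2:6,r3:9
  c3: CDB Add1=11; issue MUL r0<-Mul2  regs: r0:Mul2,r1:Mul1,r2:6,r3:9
  c4: stall  regs: r0:Mul2,r1:Mul1,r2:6,r3:9
  c5: stall  regs: r0:Mul2,r1:Mul1,r2:6,r3:9
  c6: stall  regs: r0:Mul2,r1:Mul1,r2:6,r3:9
  c7: stall  regs: r0:Mul2,r1:Mul1,r2:6,r3:9
  c8: CDB Mul1=121; issue MUL r2<-Mul1  regs: r0:Mul2,r1:121,r2:Mul1,r3:9
  c9: CDB Mul2=54; issue ADD r1<-Add1  regs: r0:54,r1:Add1,r2:Mul1,r3:9
  c10: issue SUB r2<-Add2  regs: r0:54,r1:Add1,r2:Add2,r3:9
  c11: -  regs: r0:54,r1:Add1,r2:Add2,r3:9
  c12: -  regs: r0:54,r1:Add1,r2:Add2,r3:9
  c13: CDB Mul1=54  regs: r0:54,r1:Add1,r2:Add2,r3:9
  c14: -  regs: r0:54,r1:Add1,r2:Add2,r3:9
  c15: CDB Add1=108  regs: r0:54,r1:108,r2:Add2,r3:9
  c16: CDB Add2=45  regs: r0:54,r1:108,r2:45,r3:9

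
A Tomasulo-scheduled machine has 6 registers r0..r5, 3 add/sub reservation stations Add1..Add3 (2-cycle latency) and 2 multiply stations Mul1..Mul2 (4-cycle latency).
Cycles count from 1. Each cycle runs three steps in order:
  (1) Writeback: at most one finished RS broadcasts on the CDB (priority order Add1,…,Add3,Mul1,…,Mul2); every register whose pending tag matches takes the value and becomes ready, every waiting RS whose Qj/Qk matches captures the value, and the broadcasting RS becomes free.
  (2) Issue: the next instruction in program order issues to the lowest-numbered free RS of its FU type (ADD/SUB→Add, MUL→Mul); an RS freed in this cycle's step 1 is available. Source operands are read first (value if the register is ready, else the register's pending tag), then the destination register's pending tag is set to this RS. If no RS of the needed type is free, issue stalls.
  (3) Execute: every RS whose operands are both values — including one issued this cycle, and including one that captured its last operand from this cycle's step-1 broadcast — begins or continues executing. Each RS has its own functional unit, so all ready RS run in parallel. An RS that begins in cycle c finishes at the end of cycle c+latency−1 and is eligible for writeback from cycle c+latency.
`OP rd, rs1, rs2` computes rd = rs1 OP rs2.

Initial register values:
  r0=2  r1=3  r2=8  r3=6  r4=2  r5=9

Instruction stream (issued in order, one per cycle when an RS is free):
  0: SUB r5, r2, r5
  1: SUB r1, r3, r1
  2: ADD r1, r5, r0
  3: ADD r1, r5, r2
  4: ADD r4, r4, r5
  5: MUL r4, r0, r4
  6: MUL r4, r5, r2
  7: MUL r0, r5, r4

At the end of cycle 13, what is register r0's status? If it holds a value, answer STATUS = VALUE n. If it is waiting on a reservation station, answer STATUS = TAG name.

STATUS = TAG Mul1

c1: issue SUB r5<-Add1 | r0:2,r1:3,r2:8,r3:6,r4:2,r5:Add1
c2: issue SUB r1<-Add2 | r0:2,r1:Add2,r2:8,r3:6,r4:2,r5:Add1
c3: CDB Add1=-1; issue ADD r1<-Add1 | r0:2,r1:Add1,r2:8,r3:6,r4:2,r5:-1
c4: CDB Add2=3; issue ADD r1<-Add2 | r0:2,r1:Add2,r2:8,r3:6,r4:2,r5:-1
c5: CDB Add1=1; issue ADD r4<-Add1 | r0:2,r1:Add2,r2:8,r3:6,r4:Add1,r5:-1
c6: CDB Add2=7; issue MUL r4<-Mul1 | r0:2,r1:7,r2:8,r3:6,r4:Mul1,r5:-1
c7: CDB Add1=1; issue MUL r4<-Mul2 | r0:2,r1:7,r2:8,r3:6,r4:Mul2,r5:-1
c8: stall | r0:2,r1:7,r2:8,r3:6,r4:Mul2,r5:-1
c9: stall | r0:2,r1:7,r2:8,r3:6,r4:Mul2,r5:-1
c10: stall | r0:2,r1:7,r2:8,r3:6,r4:Mul2,r5:-1
c11: CDB Mul1=2; issue MUL r0<-Mul1 | r0:Mul1,r1:7,r2:8,r3:6,r4:Mul2,r5:-1
c12: CDB Mul2=-8 | r0:Mul1,r1:7,r2:8,r3:6,r4:-8,r5:-1
c13: - | r0:Mul1,r1:7,r2:8,r3:6,r4:-8,r5:-1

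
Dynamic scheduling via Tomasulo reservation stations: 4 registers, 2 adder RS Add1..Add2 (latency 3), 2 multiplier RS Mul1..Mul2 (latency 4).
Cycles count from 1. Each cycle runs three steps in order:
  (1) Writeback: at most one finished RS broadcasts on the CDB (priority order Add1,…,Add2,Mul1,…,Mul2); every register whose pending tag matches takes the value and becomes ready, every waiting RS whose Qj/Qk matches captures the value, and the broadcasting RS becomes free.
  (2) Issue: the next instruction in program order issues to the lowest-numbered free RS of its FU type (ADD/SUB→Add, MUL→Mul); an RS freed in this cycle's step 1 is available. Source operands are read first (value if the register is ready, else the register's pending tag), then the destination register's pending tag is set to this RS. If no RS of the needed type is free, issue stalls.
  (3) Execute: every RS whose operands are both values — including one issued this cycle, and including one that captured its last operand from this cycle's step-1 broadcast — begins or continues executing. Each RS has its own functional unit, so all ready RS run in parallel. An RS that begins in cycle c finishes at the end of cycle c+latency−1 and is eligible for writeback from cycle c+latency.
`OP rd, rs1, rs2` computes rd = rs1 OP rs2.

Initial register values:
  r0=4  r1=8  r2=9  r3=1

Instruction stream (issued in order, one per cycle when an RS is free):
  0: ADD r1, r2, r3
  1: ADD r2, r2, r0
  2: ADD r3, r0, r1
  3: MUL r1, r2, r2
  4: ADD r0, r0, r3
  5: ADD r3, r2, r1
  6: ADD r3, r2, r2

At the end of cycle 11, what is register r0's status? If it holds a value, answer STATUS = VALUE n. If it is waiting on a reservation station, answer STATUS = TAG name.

STATUS = VALUE 18

c1: issue ADD r1<-Add1 | r0:4,r1:Add1,r2:9,r3:1
c2: issue ADD r2<-Add2 | r0:4,r1:Add1,r2:Add2,r3:1
c3: stall | r0:4,r1:Add1,r2:Add2,r3:1
c4: CDB Add1=10; issue ADD r3<-Add1 | r0:4,r1:10,r2:Add2,r3:Add1
c5: CDB Add2=13; issue MUL r1<-Mul1 | r0:4,r1:Mul1,r2:13,r3:Add1
c6: issue ADD r0<-Add2 | r0:Add2,r1:Mul1,r2:13,r3:Add1
c7: CDB Add1=14; issue ADD r3<-Add1 | r0:Add2,r1:Mul1,r2:13,r3:Add1
c8: stall | r0:Add2,r1:Mul1,r2:13,r3:Add1
c9: CDB Mul1=169; stall | r0:Add2,r1:169,r2:13,r3:Add1
c10: CDB Add2=18; issue ADD r3<-Add2 | r0:18,r1:169,r2:13,r3:Add2
c11: - | r0:18,r1:169,r2:13,r3:Add2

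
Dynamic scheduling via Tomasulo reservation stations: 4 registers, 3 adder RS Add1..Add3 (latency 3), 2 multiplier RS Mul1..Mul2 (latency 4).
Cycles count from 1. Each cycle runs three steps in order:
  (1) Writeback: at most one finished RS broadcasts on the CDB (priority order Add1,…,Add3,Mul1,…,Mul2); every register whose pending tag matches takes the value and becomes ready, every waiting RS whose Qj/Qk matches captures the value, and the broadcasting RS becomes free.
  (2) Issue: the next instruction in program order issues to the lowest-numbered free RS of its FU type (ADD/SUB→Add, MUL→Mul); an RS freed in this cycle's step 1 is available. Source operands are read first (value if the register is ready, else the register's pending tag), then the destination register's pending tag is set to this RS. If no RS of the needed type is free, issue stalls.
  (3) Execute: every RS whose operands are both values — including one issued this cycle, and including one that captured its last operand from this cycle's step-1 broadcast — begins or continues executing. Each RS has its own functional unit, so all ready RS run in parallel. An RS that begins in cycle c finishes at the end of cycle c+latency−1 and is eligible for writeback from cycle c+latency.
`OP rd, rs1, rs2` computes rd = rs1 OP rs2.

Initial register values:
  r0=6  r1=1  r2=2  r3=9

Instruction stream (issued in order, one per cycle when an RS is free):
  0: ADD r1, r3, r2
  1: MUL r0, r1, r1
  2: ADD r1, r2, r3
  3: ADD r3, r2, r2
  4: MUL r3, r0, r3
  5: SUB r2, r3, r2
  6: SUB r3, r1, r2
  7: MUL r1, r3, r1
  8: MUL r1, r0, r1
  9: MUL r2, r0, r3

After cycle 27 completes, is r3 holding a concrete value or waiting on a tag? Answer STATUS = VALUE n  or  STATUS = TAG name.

STATUS = VALUE -471

c1: issue ADD r1<-Add1 | r0:6,r1:Add1,r2:2,r3:9
c2: issue MUL r0<-Mul1 | r0:Mul1,r1:Add1,r2:2,r3:9
c3: issue ADD r1<-Add2 | r0:Mul1,r1:Add2,r2:2,r3:9
c4: CDB Add1=11; issue ADD r3<-Add1 | r0:Mul1,r1:Add2,r2:2,r3:Add1
c5: issue MUL r3<-Mul2 | r0:Mul1,r1:Add2,r2:2,r3:Mul2
c6: CDB Add2=11; issue SUB r2<-Add2 | r0:Mul1,r1:11,r2:Add2,r3:Mul2
c7: CDB Add1=4; issue SUB r3<-Add1 | r0:Mul1,r1:11,r2:Add2,r3:Add1
c8: CDB Mul1=121; issue MUL r1<-Mul1 | r0:121,r1:Mul1,r2:Add2,r3:Add1
c9: stall | r0:121,r1:Mul1,r2:Add2,r3:Add1
c10: stall | r0:121,r1:Mul1,r2:Add2,r3:Add1
c11: stall | r0:121,r1:Mul1,r2:Add2,r3:Add1
c12: CDB Mul2=484; issue MUL r1<-Mul2 | r0:121,r1:Mul2,r2:Add2,r3:Add1
c13: stall | r0:121,r1:Mul2,r2:Add2,r3:Add1
c14: stall | r0:121,r1:Mul2,r2:Add2,r3:Add1
c15: CDB Add2=482; stall | r0:121,r1:Mul2,r2:482,r3:Add1
c16: stall | r0:121,r1:Mul2,r2:482,r3:Add1
c17: stall | r0:121,r1:Mul2,r2:482,r3:Add1
c18: CDB Add1=-471; stall | r0:121,r1:Mul2,r2:482,r3:-471
c19: stall | r0:121,r1:Mul2,r2:482,r3:-471
c20: stall | r0:121,r1:Mul2,r2:482,r3:-471
c21: stall | r0:121,r1:Mul2,r2:482,r3:-471
c22: CDB Mul1=-5181; issue MUL r2<-Mul1 | r0:121,r1:Mul2,r2:Mul1,r3:-471
c23: - | r0:121,r1:Mul2,r2:Mul1,r3:-471
c24: - | r0:121,r1:Mul2,r2:Mul1,r3:-471
c25: - | r0:121,r1:Mul2,r2:Mul1,r3:-471
c26: CDB Mul1=-56991 | r0:121,r1:Mul2,r2:-56991,r3:-471
c27: CDB Mul2=-626901 | r0:121,r1:-626901,r2:-56991,r3:-471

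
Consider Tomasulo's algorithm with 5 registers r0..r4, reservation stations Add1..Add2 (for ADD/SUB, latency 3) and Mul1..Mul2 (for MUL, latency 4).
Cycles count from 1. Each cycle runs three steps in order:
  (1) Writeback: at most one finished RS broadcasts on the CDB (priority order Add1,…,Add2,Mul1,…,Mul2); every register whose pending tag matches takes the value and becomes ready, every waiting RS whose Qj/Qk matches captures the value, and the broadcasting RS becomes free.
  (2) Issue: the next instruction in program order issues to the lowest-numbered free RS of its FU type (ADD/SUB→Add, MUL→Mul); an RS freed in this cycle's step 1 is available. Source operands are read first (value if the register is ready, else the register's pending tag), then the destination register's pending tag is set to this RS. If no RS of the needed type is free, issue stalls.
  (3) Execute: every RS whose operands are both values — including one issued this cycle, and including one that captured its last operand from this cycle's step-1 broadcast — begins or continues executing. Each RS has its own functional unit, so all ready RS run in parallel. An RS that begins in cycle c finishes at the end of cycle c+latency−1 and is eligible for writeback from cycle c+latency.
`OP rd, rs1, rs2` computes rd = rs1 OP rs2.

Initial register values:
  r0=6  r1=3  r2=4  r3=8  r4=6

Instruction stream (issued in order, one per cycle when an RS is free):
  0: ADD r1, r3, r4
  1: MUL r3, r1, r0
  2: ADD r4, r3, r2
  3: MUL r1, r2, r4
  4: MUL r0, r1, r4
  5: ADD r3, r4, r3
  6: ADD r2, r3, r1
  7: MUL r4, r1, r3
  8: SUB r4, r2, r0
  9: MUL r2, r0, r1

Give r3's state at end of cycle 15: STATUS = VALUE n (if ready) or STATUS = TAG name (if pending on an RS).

STATUS = VALUE 172

c1: issue ADD r1<-Add1 | r0:6,r1:Add1,r2:4,r3:8,r4:6
c2: issue MUL r3<-Mul1 | r0:6,r1:Add1,r2:4,r3:Mul1,r4:6
c3: issue ADD r4<-Add2 | r0:6,r1:Add1,r2:4,r3:Mul1,r4:Add2
c4: CDB Add1=14; issue MUL r1<-Mul2 | r0:6,r1:Mul2,r2:4,r3:Mul1,r4:Add2
c5: stall | r0:6,r1:Mul2,r2:4,r3:Mul1,r4:Add2
c6: stall | r0:6,r1:Mul2,r2:4,r3:Mul1,r4:Add2
c7: stall | r0:6,r1:Mul2,r2:4,r3:Mul1,r4:Add2
c8: CDB Mul1=84; issue MUL r0<-Mul1 | r0:Mul1,r1:Mul2,r2:4,r3:84,r4:Add2
c9: issue ADD r3<-Add1 | r0:Mul1,r1:Mul2,r2:4,r3:Add1,r4:Add2
c10: stall | r0:Mul1,r1:Mul2,r2:4,r3:Add1,r4:Add2
c11: CDB Add2=88; issue ADD r2<-Add2 | r0:Mul1,r1:Mul2,r2:Add2,r3:Add1,r4:88
c12: stall | r0:Mul1,r1:Mul2,r2:Add2,r3:Add1,r4:88
c13: stall | r0:Mul1,r1:Mul2,r2:Add2,r3:Add1,r4:88
c14: CDB Add1=172; stall | r0:Mul1,r1:Mul2,r2:Add2,r3:172,r4:88
c15: CDB Mul2=352; issue MUL r4<-Mul2 | r0:Mul1,r1:352,r2:Add2,r3:172,r4:Mul2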